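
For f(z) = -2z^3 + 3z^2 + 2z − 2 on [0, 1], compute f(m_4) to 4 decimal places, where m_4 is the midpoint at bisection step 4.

midpoint 0.5: f = -0.5 < 0 → [0.5, 1]
midpoint 0.75: f = 0.34375 > 0 → [0.5, 0.75]
midpoint 0.625: f = -0.066406 < 0 → [0.625, 0.75]
midpoint 0.6875: f = 0.1431 > 0 → [0.625, 0.6875]

0.1431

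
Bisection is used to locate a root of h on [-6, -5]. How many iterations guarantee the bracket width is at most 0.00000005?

Width after n steps is 1/2^n. Need 2^n ≥ 1/0.00000005 = 20000000.
2^24 = 16777216 < 20000000 ≤ 2^25 = 33554432, so n = 25.

25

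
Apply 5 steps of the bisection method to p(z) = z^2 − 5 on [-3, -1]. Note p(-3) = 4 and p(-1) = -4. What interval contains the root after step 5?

z = -2 gives p = -1, negative; keep [-3, -2]
z = -2.5 gives p = 1.25, positive; keep [-2.5, -2]
z = -2.25 gives p = 0.0625, positive; keep [-2.25, -2]
z = -2.125 gives p = -0.4844, negative; keep [-2.25, -2.125]
z = -2.1875 gives p = -0.2148, negative; keep [-2.25, -2.1875]

[-2.25, -2.1875]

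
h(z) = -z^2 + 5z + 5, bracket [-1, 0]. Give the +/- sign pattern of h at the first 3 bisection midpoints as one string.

++-

h(-0.5) = 2.25 > 0, so the root lies in [-1, -0.5]
h(-0.75) = 0.6875 > 0, so the root lies in [-1, -0.75]
h(-0.875) = -0.140625 < 0, so the root lies in [-0.875, -0.75]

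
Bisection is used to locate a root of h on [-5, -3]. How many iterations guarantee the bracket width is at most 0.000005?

Width after n steps is 2/2^n. Need 2^n ≥ 2/0.000005 = 400000.
2^18 = 262144 < 400000 ≤ 2^19 = 524288, so n = 19.

19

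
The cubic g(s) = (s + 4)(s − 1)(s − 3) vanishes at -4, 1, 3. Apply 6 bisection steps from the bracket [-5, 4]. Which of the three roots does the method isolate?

-4

g(-0.5) = 18.375 > 0, so the root lies in [-5, -0.5]
g(-2.75) = 26.953125 > 0, so the root lies in [-5, -2.75]
g(-3.875) = 4.189453 > 0, so the root lies in [-5, -3.875]
g(-4.4375) = -17.6931 < 0, so the root lies in [-4.4375, -3.875]
g(-4.15625) = -5.7655 < 0, so the root lies in [-4.15625, -3.875]
g(-4.015625) = -0.5498 < 0, so the root lies in [-4.015625, -3.875]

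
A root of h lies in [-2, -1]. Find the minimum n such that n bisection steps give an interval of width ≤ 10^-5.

Width after n steps is 1/2^n. Need 2^n ≥ 1/10^-5 = 100000.
2^16 = 65536 < 100000 ≤ 2^17 = 131072, so n = 17.

17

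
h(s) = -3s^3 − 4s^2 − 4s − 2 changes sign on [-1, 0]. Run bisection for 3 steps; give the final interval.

midpoint -0.5: h = -0.625 < 0 → [-1, -0.5]
midpoint -0.75: h = 0.015625 > 0 → [-0.75, -0.5]
midpoint -0.625: h = -0.330078 < 0 → [-0.75, -0.625]

[-0.75, -0.625]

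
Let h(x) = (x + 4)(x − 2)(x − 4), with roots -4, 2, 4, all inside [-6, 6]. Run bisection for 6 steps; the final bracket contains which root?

-4

h(0) = 32 > 0, so the root lies in [-6, 0]
h(-3) = 35 > 0, so the root lies in [-6, -3]
h(-4.5) = -27.625 < 0, so the root lies in [-4.5, -3]
h(-3.75) = 11.1406 > 0, so the root lies in [-4.5, -3.75]
h(-4.125) = -6.2207 < 0, so the root lies in [-4.125, -3.75]
h(-3.9375) = 2.9456 > 0, so the root lies in [-4.125, -3.9375]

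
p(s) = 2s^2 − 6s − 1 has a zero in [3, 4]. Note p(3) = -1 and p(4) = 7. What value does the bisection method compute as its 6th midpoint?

s = 3.5 gives p = 2.5, positive; keep [3, 3.5]
s = 3.25 gives p = 0.625, positive; keep [3, 3.25]
s = 3.125 gives p = -0.21875, negative; keep [3.125, 3.25]
s = 3.1875 gives p = 0.1953, positive; keep [3.125, 3.1875]
s = 3.15625 gives p = -0.0137, negative; keep [3.15625, 3.1875]
s = 3.171875 gives p = 0.0903, positive; keep [3.15625, 3.171875]

3.171875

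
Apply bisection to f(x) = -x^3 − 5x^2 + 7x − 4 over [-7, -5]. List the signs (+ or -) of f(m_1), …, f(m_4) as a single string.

x = -6 gives f = -10, negative; keep [-7, -6]
x = -6.5 gives f = 13.875, positive; keep [-6.5, -6]
x = -6.25 gives f = 1.078125, positive; keep [-6.25, -6]
x = -6.125 gives f = -4.6699, negative; keep [-6.25, -6.125]

-++-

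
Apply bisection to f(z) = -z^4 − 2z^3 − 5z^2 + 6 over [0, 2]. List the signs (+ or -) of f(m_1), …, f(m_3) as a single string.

-++

z = 1 gives f = -2, negative; keep [0, 1]
z = 0.5 gives f = 4.4375, positive; keep [0.5, 1]
z = 0.75 gives f = 2.027344, positive; keep [0.75, 1]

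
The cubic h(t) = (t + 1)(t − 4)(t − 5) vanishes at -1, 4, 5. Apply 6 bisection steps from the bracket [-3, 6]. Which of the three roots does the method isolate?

t = 1.5 gives h = 21.875, positive; keep [-3, 1.5]
t = -0.75 gives h = 6.828125, positive; keep [-3, -0.75]
t = -1.875 gives h = -35.341797, negative; keep [-1.875, -0.75]
t = -1.3125 gives h = -10.4797, negative; keep [-1.3125, -0.75]
t = -1.03125 gives h = -0.9483, negative; keep [-1.03125, -0.75]
t = -0.890625 gives h = 3.151, positive; keep [-1.03125, -0.890625]

-1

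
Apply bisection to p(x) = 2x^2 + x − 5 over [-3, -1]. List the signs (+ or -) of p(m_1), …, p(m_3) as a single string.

+--

m = -2, p(m) = 1 (+); new bracket [-2, -1]
m = -1.5, p(m) = -2 (−); new bracket [-2, -1.5]
m = -1.75, p(m) = -0.625 (−); new bracket [-2, -1.75]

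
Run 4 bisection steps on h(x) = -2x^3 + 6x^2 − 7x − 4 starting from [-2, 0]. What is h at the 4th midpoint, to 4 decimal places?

-0.4258

x = -1 gives h = 11, positive; keep [-1, 0]
x = -0.5 gives h = 1.25, positive; keep [-0.5, 0]
x = -0.25 gives h = -1.84375, negative; keep [-0.5, -0.25]
x = -0.375 gives h = -0.4258, negative; keep [-0.5, -0.375]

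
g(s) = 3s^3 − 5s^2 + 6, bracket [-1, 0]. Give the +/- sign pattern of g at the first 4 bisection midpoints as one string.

+++-

midpoint -0.5: g = 4.375 > 0 → [-1, -0.5]
midpoint -0.75: g = 1.921875 > 0 → [-1, -0.75]
midpoint -0.875: g = 0.162109 > 0 → [-1, -0.875]
midpoint -0.9375: g = -0.8665 < 0 → [-0.9375, -0.875]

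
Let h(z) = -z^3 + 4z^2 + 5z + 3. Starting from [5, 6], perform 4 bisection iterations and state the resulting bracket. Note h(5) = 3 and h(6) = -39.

[5.0625, 5.125]

h(5.5) = -14.875 < 0, so the root lies in [5, 5.5]
h(5.25) = -5.203125 < 0, so the root lies in [5, 5.25]
h(5.125) = -0.923828 < 0, so the root lies in [5, 5.125]
h(5.0625) = 1.0818 > 0, so the root lies in [5.0625, 5.125]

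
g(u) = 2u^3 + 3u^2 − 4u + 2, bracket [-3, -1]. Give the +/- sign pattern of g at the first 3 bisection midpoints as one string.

+-+

midpoint -2: g = 6 > 0 → [-3, -2]
midpoint -2.5: g = -0.5 < 0 → [-2.5, -2]
midpoint -2.25: g = 3.40625 > 0 → [-2.5, -2.25]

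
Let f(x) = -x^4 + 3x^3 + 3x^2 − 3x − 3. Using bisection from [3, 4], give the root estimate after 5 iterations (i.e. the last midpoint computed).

3.53125

f(3.5) = 1.8125 > 0, so the root lies in [3.5, 4]
f(3.75) = -11.613281 < 0, so the root lies in [3.5, 3.75]
f(3.625) = -4.224854 < 0, so the root lies in [3.5, 3.625]
f(3.5625) = -1.0457 < 0, so the root lies in [3.5, 3.5625]
f(3.53125) = 0.4225 > 0, so the root lies in [3.53125, 3.5625]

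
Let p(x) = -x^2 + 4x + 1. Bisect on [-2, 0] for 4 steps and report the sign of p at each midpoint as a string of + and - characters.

p(-1) = -4 < 0, so the root lies in [-1, 0]
p(-0.5) = -1.25 < 0, so the root lies in [-0.5, 0]
p(-0.25) = -0.0625 < 0, so the root lies in [-0.25, 0]
p(-0.125) = 0.4844 > 0, so the root lies in [-0.25, -0.125]

---+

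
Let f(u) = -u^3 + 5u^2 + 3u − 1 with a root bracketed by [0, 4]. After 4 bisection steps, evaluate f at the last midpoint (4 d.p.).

0.0469

m = 2, f(m) = 17 (+); new bracket [0, 2]
m = 1, f(m) = 6 (+); new bracket [0, 1]
m = 0.5, f(m) = 1.625 (+); new bracket [0, 0.5]
m = 0.25, f(m) = 0.0469 (+); new bracket [0, 0.25]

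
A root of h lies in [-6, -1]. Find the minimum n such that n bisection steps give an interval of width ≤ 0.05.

7

Width after n steps is 5/2^n. Need 2^n ≥ 5/0.05 = 100.
2^6 = 64 < 100 ≤ 2^7 = 128, so n = 7.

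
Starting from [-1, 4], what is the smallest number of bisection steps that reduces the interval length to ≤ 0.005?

10

Width after n steps is 5/2^n. Need 2^n ≥ 5/0.005 = 1000.
2^9 = 512 < 1000 ≤ 2^10 = 1024, so n = 10.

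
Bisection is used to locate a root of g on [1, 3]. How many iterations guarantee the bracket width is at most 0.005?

Width after n steps is 2/2^n. Need 2^n ≥ 2/0.005 = 400.
2^8 = 256 < 400 ≤ 2^9 = 512, so n = 9.

9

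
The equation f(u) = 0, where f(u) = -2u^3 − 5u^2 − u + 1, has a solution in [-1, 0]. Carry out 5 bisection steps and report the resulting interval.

[-0.6875, -0.65625]

m = -0.5, f(m) = 0.5 (+); new bracket [-1, -0.5]
m = -0.75, f(m) = -0.21875 (−); new bracket [-0.75, -0.5]
m = -0.625, f(m) = 0.160156 (+); new bracket [-0.75, -0.625]
m = -0.6875, f(m) = -0.0259 (−); new bracket [-0.6875, -0.625]
m = -0.65625, f(m) = 0.0682 (+); new bracket [-0.6875, -0.65625]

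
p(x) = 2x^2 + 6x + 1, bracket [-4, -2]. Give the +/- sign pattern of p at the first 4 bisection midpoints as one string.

x = -3 gives p = 1, positive; keep [-3, -2]
x = -2.5 gives p = -1.5, negative; keep [-3, -2.5]
x = -2.75 gives p = -0.375, negative; keep [-3, -2.75]
x = -2.875 gives p = 0.2812, positive; keep [-2.875, -2.75]

+--+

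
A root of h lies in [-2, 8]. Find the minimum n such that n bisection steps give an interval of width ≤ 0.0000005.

Width after n steps is 10/2^n. Need 2^n ≥ 10/0.0000005 = 20000000.
2^24 = 16777216 < 20000000 ≤ 2^25 = 33554432, so n = 25.

25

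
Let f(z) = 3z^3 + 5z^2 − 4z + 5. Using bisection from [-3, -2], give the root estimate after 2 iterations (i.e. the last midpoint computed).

m = -2.5, f(m) = -0.625 (−); new bracket [-2.5, -2]
m = -2.25, f(m) = 5.140625 (+); new bracket [-2.5, -2.25]

-2.25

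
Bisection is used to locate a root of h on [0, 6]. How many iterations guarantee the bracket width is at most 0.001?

13

Width after n steps is 6/2^n. Need 2^n ≥ 6/0.001 = 6000.
2^12 = 4096 < 6000 ≤ 2^13 = 8192, so n = 13.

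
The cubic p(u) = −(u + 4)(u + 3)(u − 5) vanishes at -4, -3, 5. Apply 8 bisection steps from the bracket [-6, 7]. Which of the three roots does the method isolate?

5

midpoint 0.5: p = 70.875 > 0 → [0.5, 7]
midpoint 3.75: p = 65.390625 > 0 → [3.75, 7]
midpoint 5.375: p = -29.443359 < 0 → [3.75, 5.375]
midpoint 4.5625: p = 28.3298 > 0 → [4.5625, 5.375]
midpoint 4.96875: p = 2.2334 > 0 → [4.96875, 5.375]
midpoint 5.171875: p = -12.8823 < 0 → [4.96875, 5.171875]
midpoint 5.0703125: p = -5.1469 < 0 → [4.96875, 5.0703125]
midpoint 5.01953125: p = -1.4127 < 0 → [4.96875, 5.01953125]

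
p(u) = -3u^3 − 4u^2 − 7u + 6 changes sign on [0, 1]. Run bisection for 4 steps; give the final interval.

[0.5625, 0.625]

p(0.5) = 1.125 > 0, so the root lies in [0.5, 1]
p(0.75) = -2.765625 < 0, so the root lies in [0.5, 0.75]
p(0.625) = -0.669922 < 0, so the root lies in [0.5, 0.625]
p(0.5625) = 0.2629 > 0, so the root lies in [0.5625, 0.625]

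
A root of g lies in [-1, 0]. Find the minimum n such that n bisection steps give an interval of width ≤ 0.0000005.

Width after n steps is 1/2^n. Need 2^n ≥ 1/0.0000005 = 2000000.
2^20 = 1048576 < 2000000 ≤ 2^21 = 2097152, so n = 21.

21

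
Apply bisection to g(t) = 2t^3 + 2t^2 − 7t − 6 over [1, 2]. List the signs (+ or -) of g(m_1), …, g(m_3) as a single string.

g(1.5) = -5.25 < 0, so the root lies in [1.5, 2]
g(1.75) = -1.40625 < 0, so the root lies in [1.75, 2]
g(1.875) = 1.089844 > 0, so the root lies in [1.75, 1.875]

--+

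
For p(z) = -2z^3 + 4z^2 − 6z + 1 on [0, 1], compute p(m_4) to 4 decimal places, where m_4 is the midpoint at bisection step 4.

m = 0.5, p(m) = -1.25 (−); new bracket [0, 0.5]
m = 0.25, p(m) = -0.28125 (−); new bracket [0, 0.25]
m = 0.125, p(m) = 0.308594 (+); new bracket [0.125, 0.25]
m = 0.1875, p(m) = 0.0024 (+); new bracket [0.1875, 0.25]

0.0024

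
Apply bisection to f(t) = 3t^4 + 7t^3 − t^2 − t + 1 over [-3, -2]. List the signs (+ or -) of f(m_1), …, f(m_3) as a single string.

+--

t = -2.5 gives f = 5.0625, positive; keep [-2.5, -2]
t = -2.25 gives f = -4.660156, negative; keep [-2.5, -2.25]
t = -2.375 gives f = -0.591064, negative; keep [-2.5, -2.375]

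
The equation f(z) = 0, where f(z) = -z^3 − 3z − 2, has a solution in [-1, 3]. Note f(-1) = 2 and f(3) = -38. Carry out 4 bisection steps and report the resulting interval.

[-0.75, -0.5]

z = 1 gives f = -6, negative; keep [-1, 1]
z = 0 gives f = -2, negative; keep [-1, 0]
z = -0.5 gives f = -0.375, negative; keep [-1, -0.5]
z = -0.75 gives f = 0.6719, positive; keep [-0.75, -0.5]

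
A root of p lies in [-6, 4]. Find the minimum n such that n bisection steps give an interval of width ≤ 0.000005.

Width after n steps is 10/2^n. Need 2^n ≥ 10/0.000005 = 2000000.
2^20 = 1048576 < 2000000 ≤ 2^21 = 2097152, so n = 21.

21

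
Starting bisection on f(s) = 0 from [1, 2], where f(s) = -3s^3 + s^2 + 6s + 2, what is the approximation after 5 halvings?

f(1.5) = 3.125 > 0, so the root lies in [1.5, 2]
f(1.75) = -0.515625 < 0, so the root lies in [1.5, 1.75]
f(1.625) = 1.517578 > 0, so the root lies in [1.625, 1.75]
f(1.6875) = 0.5564 > 0, so the root lies in [1.6875, 1.75]
f(1.71875) = 0.0345 > 0, so the root lies in [1.71875, 1.75]

1.71875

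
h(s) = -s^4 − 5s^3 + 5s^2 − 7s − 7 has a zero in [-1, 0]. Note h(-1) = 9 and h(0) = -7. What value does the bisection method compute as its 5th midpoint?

-0.59375

midpoint -0.5: h = -1.6875 < 0 → [-1, -0.5]
midpoint -0.75: h = 2.855469 > 0 → [-0.75, -0.5]
midpoint -0.625: h = 0.39624 > 0 → [-0.625, -0.5]
midpoint -0.5625: h = -0.6907 < 0 → [-0.625, -0.5625]
midpoint -0.59375: h = -0.1587 < 0 → [-0.625, -0.59375]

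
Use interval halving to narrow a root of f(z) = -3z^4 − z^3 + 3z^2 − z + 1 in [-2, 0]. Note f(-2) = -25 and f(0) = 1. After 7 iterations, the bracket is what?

z = -1 gives f = 3, positive; keep [-2, -1]
z = -1.5 gives f = -2.5625, negative; keep [-1.5, -1]
z = -1.25 gives f = 1.566406, positive; keep [-1.5, -1.25]
z = -1.375 gives f = -0.0769, negative; keep [-1.375, -1.25]
z = -1.3125 gives f = 0.8388, positive; keep [-1.375, -1.3125]
z = -1.34375 gives f = 0.4058, positive; keep [-1.375, -1.34375]
z = -1.359375 gives f = 0.1709, positive; keep [-1.375, -1.359375]

[-1.375, -1.359375]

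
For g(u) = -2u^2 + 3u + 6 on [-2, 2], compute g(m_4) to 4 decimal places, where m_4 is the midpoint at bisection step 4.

-0.8750

midpoint 0: g = 6 > 0 → [-2, 0]
midpoint -1: g = 1 > 0 → [-2, -1]
midpoint -1.5: g = -3 < 0 → [-1.5, -1]
midpoint -1.25: g = -0.875 < 0 → [-1.25, -1]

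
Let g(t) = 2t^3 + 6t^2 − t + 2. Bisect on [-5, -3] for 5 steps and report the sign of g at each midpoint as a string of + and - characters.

---++

midpoint -4: g = -26 < 0 → [-4, -3]
midpoint -3.5: g = -6.75 < 0 → [-3.5, -3]
midpoint -3.25: g = -0.03125 < 0 → [-3.25, -3]
midpoint -3.125: g = 2.6836 > 0 → [-3.25, -3.125]
midpoint -3.1875: g = 1.3774 > 0 → [-3.25, -3.1875]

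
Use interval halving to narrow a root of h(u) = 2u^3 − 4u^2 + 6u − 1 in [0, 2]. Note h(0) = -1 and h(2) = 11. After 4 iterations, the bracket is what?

[0.125, 0.25]

h(1) = 3 > 0, so the root lies in [0, 1]
h(0.5) = 1.25 > 0, so the root lies in [0, 0.5]
h(0.25) = 0.28125 > 0, so the root lies in [0, 0.25]
h(0.125) = -0.3086 < 0, so the root lies in [0.125, 0.25]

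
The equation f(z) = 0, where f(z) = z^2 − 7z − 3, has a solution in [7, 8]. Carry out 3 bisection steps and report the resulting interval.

z = 7.5 gives f = 0.75, positive; keep [7, 7.5]
z = 7.25 gives f = -1.1875, negative; keep [7.25, 7.5]
z = 7.375 gives f = -0.234375, negative; keep [7.375, 7.5]

[7.375, 7.5]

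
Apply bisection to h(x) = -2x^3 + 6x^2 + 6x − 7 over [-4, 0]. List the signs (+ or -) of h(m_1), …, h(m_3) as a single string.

midpoint -2: h = 21 > 0 → [-2, 0]
midpoint -1: h = -5 < 0 → [-2, -1]
midpoint -1.5: h = 4.25 > 0 → [-1.5, -1]

+-+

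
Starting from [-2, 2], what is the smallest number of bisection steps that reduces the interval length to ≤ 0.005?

Width after n steps is 4/2^n. Need 2^n ≥ 4/0.005 = 800.
2^9 = 512 < 800 ≤ 2^10 = 1024, so n = 10.

10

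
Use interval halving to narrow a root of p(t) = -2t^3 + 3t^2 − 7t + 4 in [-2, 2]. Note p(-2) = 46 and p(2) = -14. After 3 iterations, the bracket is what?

t = 0 gives p = 4, positive; keep [0, 2]
t = 1 gives p = -2, negative; keep [0, 1]
t = 0.5 gives p = 1, positive; keep [0.5, 1]

[0.5, 1]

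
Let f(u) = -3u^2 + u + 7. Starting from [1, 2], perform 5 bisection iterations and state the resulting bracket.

[1.6875, 1.71875]

midpoint 1.5: f = 1.75 > 0 → [1.5, 2]
midpoint 1.75: f = -0.4375 < 0 → [1.5, 1.75]
midpoint 1.625: f = 0.703125 > 0 → [1.625, 1.75]
midpoint 1.6875: f = 0.1445 > 0 → [1.6875, 1.75]
midpoint 1.71875: f = -0.1436 < 0 → [1.6875, 1.71875]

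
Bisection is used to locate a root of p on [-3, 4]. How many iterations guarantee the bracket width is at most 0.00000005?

28

Width after n steps is 7/2^n. Need 2^n ≥ 7/0.00000005 = 140000000.
2^27 = 134217728 < 140000000 ≤ 2^28 = 268435456, so n = 28.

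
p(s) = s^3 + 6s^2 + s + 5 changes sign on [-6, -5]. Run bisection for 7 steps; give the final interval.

[-5.9765625, -5.96875]

midpoint -5.5: p = 14.625 > 0 → [-6, -5.5]
midpoint -5.75: p = 7.515625 > 0 → [-6, -5.75]
midpoint -5.875: p = 3.439453 > 0 → [-6, -5.875]
midpoint -5.9375: p = 1.2659 > 0 → [-6, -5.9375]
midpoint -5.96875: p = 0.1446 > 0 → [-6, -5.96875]
midpoint -5.984375: p = -0.4248 < 0 → [-5.984375, -5.96875]
midpoint -5.9765625: p = -0.1394 < 0 → [-5.9765625, -5.96875]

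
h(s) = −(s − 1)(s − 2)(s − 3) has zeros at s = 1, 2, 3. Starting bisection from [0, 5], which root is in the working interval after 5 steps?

3

m = 2.5, h(m) = 0.375 (+); new bracket [2.5, 5]
m = 3.75, h(m) = -3.609375 (−); new bracket [2.5, 3.75]
m = 3.125, h(m) = -0.298828 (−); new bracket [2.5, 3.125]
m = 2.8125, h(m) = 0.2761 (+); new bracket [2.8125, 3.125]
m = 2.96875, h(m) = 0.0596 (+); new bracket [2.96875, 3.125]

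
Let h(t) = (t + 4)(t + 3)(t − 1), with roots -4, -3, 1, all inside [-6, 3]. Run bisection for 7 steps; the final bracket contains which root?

h(-1.5) = -9.375 < 0, so the root lies in [-1.5, 3]
h(0.75) = -4.453125 < 0, so the root lies in [0.75, 3]
h(1.875) = 25.060547 > 0, so the root lies in [0.75, 1.875]
h(1.3125) = 7.1594 > 0, so the root lies in [0.75, 1.3125]
h(1.03125) = 0.6338 > 0, so the root lies in [0.75, 1.03125]
h(0.890625) = -2.0811 < 0, so the root lies in [0.890625, 1.03125]
h(0.9609375) = -0.7676 < 0, so the root lies in [0.9609375, 1.03125]

1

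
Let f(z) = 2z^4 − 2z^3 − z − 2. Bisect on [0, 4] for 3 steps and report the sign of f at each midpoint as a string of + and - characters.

midpoint 2: f = 12 > 0 → [0, 2]
midpoint 1: f = -3 < 0 → [1, 2]
midpoint 1.5: f = -0.125 < 0 → [1.5, 2]

+--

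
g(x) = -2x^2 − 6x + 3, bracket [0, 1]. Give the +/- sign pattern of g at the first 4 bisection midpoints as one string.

midpoint 0.5: g = -0.5 < 0 → [0, 0.5]
midpoint 0.25: g = 1.375 > 0 → [0.25, 0.5]
midpoint 0.375: g = 0.46875 > 0 → [0.375, 0.5]
midpoint 0.4375: g = -0.0078 < 0 → [0.375, 0.4375]

-++-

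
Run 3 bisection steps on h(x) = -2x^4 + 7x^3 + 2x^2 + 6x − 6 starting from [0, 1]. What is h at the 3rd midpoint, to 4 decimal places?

m = 0.5, h(m) = -1.75 (−); new bracket [0.5, 1]
m = 0.75, h(m) = 1.945312 (+); new bracket [0.5, 0.75]
m = 0.625, h(m) = -0.064941 (−); new bracket [0.625, 0.75]

-0.0649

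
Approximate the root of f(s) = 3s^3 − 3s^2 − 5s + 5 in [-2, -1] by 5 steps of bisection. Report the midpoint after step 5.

-1.28125

m = -1.5, f(m) = -4.375 (−); new bracket [-1.5, -1]
m = -1.25, f(m) = 0.703125 (+); new bracket [-1.5, -1.25]
m = -1.375, f(m) = -1.595703 (−); new bracket [-1.375, -1.25]
m = -1.3125, f(m) = -0.3884 (−); new bracket [-1.3125, -1.25]
m = -1.28125, f(m) = 0.1715 (+); new bracket [-1.3125, -1.28125]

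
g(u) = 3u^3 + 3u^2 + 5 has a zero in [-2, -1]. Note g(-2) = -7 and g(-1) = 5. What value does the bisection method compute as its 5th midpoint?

u = -1.5 gives g = 1.625, positive; keep [-2, -1.5]
u = -1.75 gives g = -1.890625, negative; keep [-1.75, -1.5]
u = -1.625 gives g = 0.048828, positive; keep [-1.75, -1.625]
u = -1.6875 gives g = -0.8733, negative; keep [-1.6875, -1.625]
u = -1.65625 gives g = -0.4006, negative; keep [-1.65625, -1.625]

-1.65625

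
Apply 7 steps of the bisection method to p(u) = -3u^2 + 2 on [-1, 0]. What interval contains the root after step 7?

[-0.8203125, -0.8125]

m = -0.5, p(m) = 1.25 (+); new bracket [-1, -0.5]
m = -0.75, p(m) = 0.3125 (+); new bracket [-1, -0.75]
m = -0.875, p(m) = -0.296875 (−); new bracket [-0.875, -0.75]
m = -0.8125, p(m) = 0.0195 (+); new bracket [-0.875, -0.8125]
m = -0.84375, p(m) = -0.1357 (−); new bracket [-0.84375, -0.8125]
m = -0.828125, p(m) = -0.0574 (−); new bracket [-0.828125, -0.8125]
m = -0.8203125, p(m) = -0.0187 (−); new bracket [-0.8203125, -0.8125]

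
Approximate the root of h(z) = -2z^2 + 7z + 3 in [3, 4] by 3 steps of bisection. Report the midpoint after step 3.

midpoint 3.5: h = 3 > 0 → [3.5, 4]
midpoint 3.75: h = 1.125 > 0 → [3.75, 4]
midpoint 3.875: h = 0.09375 > 0 → [3.875, 4]

3.875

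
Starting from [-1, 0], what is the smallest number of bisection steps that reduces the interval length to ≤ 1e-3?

Width after n steps is 1/2^n. Need 2^n ≥ 1/1e-3 = 1000.
2^9 = 512 < 1000 ≤ 2^10 = 1024, so n = 10.

10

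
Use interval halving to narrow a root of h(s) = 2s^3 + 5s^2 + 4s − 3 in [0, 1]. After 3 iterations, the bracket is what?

[0.375, 0.5]

s = 0.5 gives h = 0.5, positive; keep [0, 0.5]
s = 0.25 gives h = -1.65625, negative; keep [0.25, 0.5]
s = 0.375 gives h = -0.691406, negative; keep [0.375, 0.5]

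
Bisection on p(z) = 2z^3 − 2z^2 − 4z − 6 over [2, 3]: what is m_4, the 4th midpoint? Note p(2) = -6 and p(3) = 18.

2.3125

midpoint 2.5: p = 2.75 > 0 → [2, 2.5]
midpoint 2.25: p = -2.34375 < 0 → [2.25, 2.5]
midpoint 2.375: p = 0.011719 > 0 → [2.25, 2.375]
midpoint 2.3125: p = -1.2124 < 0 → [2.3125, 2.375]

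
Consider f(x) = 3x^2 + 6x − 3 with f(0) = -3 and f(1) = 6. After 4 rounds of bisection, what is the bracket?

m = 0.5, f(m) = 0.75 (+); new bracket [0, 0.5]
m = 0.25, f(m) = -1.3125 (−); new bracket [0.25, 0.5]
m = 0.375, f(m) = -0.328125 (−); new bracket [0.375, 0.5]
m = 0.4375, f(m) = 0.1992 (+); new bracket [0.375, 0.4375]

[0.375, 0.4375]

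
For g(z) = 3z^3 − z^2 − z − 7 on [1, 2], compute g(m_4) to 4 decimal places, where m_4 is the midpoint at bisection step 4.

0.4402

g(1.5) = -0.625 < 0, so the root lies in [1.5, 2]
g(1.75) = 4.265625 > 0, so the root lies in [1.5, 1.75]
g(1.625) = 1.607422 > 0, so the root lies in [1.5, 1.625]
g(1.5625) = 0.4402 > 0, so the root lies in [1.5, 1.5625]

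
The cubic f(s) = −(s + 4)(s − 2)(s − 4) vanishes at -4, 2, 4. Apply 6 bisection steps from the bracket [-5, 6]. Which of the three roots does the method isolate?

-4

midpoint 0.5: f = -23.625 < 0 → [-5, 0.5]
midpoint -2.25: f = -46.484375 < 0 → [-5, -2.25]
midpoint -3.625: f = -16.083984 < 0 → [-5, -3.625]
midpoint -4.3125: f = 16.3977 > 0 → [-4.3125, -3.625]
midpoint -3.96875: f = -1.4864 < 0 → [-4.3125, -3.96875]
midpoint -4.140625: f = 7.0296 > 0 → [-4.140625, -3.96875]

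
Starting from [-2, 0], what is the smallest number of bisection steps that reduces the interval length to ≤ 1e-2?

Width after n steps is 2/2^n. Need 2^n ≥ 2/1e-2 = 200.
2^7 = 128 < 200 ≤ 2^8 = 256, so n = 8.

8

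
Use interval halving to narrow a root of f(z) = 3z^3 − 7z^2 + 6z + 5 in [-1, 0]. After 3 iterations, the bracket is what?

[-0.5, -0.375]

f(-0.5) = -0.125 < 0, so the root lies in [-0.5, 0]
f(-0.25) = 3.015625 > 0, so the root lies in [-0.5, -0.25]
f(-0.375) = 1.607422 > 0, so the root lies in [-0.5, -0.375]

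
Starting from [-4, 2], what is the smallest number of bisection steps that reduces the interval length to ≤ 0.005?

11

Width after n steps is 6/2^n. Need 2^n ≥ 6/0.005 = 1200.
2^10 = 1024 < 1200 ≤ 2^11 = 2048, so n = 11.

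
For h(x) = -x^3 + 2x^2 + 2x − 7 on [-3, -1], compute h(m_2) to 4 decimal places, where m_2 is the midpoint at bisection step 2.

h(-2) = 5 > 0, so the root lies in [-2, -1]
h(-1.5) = -2.125 < 0, so the root lies in [-2, -1.5]

-2.1250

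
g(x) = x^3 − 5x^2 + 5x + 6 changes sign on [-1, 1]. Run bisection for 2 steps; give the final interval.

g(0) = 6 > 0, so the root lies in [-1, 0]
g(-0.5) = 2.125 > 0, so the root lies in [-1, -0.5]

[-1, -0.5]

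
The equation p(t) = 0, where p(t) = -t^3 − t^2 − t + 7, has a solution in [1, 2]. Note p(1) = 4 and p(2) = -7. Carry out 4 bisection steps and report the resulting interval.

[1.4375, 1.5]

midpoint 1.5: p = -0.125 < 0 → [1, 1.5]
midpoint 1.25: p = 2.234375 > 0 → [1.25, 1.5]
midpoint 1.375: p = 1.134766 > 0 → [1.375, 1.5]
midpoint 1.4375: p = 0.5256 > 0 → [1.4375, 1.5]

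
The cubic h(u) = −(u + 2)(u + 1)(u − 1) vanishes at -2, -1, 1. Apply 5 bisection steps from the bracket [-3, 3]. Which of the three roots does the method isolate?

1

midpoint 0: h = 2 > 0 → [0, 3]
midpoint 1.5: h = -4.375 < 0 → [0, 1.5]
midpoint 0.75: h = 1.203125 > 0 → [0.75, 1.5]
midpoint 1.125: h = -0.8301 < 0 → [0.75, 1.125]
midpoint 0.9375: h = 0.3557 > 0 → [0.9375, 1.125]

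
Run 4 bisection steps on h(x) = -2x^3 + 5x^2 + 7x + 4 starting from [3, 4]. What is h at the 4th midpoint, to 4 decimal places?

1.9683

h(3.5) = 4 > 0, so the root lies in [3.5, 4]
h(3.75) = -4.90625 < 0, so the root lies in [3.5, 3.75]
h(3.625) = -0.191406 < 0, so the root lies in [3.5, 3.625]
h(3.5625) = 1.9683 > 0, so the root lies in [3.5625, 3.625]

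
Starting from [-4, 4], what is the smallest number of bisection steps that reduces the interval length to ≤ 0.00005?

Width after n steps is 8/2^n. Need 2^n ≥ 8/0.00005 = 160000.
2^17 = 131072 < 160000 ≤ 2^18 = 262144, so n = 18.

18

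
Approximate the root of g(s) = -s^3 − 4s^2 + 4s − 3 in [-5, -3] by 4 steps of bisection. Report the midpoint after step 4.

-4.875

midpoint -4: g = -19 < 0 → [-5, -4]
midpoint -4.5: g = -10.875 < 0 → [-5, -4.5]
midpoint -4.75: g = -5.078125 < 0 → [-5, -4.75]
midpoint -4.875: g = -1.7051 < 0 → [-5, -4.875]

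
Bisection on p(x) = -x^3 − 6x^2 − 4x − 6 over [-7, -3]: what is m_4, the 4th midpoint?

m = -5, p(m) = -11 (−); new bracket [-7, -5]
m = -6, p(m) = 18 (+); new bracket [-6, -5]
m = -5.5, p(m) = 0.875 (+); new bracket [-5.5, -5]
m = -5.25, p(m) = -5.6719 (−); new bracket [-5.5, -5.25]

-5.25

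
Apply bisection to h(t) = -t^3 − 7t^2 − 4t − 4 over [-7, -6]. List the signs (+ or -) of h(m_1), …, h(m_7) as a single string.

+----+-

midpoint -6.5: h = 0.875 > 0 → [-6.5, -6]
midpoint -6.25: h = -8.296875 < 0 → [-6.5, -6.25]
midpoint -6.375: h = -3.900391 < 0 → [-6.5, -6.375]
midpoint -6.4375: h = -1.5608 < 0 → [-6.5, -6.4375]
midpoint -6.46875: h = -0.355 < 0 → [-6.5, -6.46875]
midpoint -6.484375: h = 0.257 > 0 → [-6.484375, -6.46875]
midpoint -6.4765625: h = -0.0498 < 0 → [-6.484375, -6.4765625]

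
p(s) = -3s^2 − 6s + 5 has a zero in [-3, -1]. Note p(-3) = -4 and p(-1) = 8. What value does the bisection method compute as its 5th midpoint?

-2.6875

p(-2) = 5 > 0, so the root lies in [-3, -2]
p(-2.5) = 1.25 > 0, so the root lies in [-3, -2.5]
p(-2.75) = -1.1875 < 0, so the root lies in [-2.75, -2.5]
p(-2.625) = 0.0781 > 0, so the root lies in [-2.75, -2.625]
p(-2.6875) = -0.543 < 0, so the root lies in [-2.6875, -2.625]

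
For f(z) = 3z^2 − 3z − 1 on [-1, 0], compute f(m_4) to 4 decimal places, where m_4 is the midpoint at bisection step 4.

z = -0.5 gives f = 1.25, positive; keep [-0.5, 0]
z = -0.25 gives f = -0.0625, negative; keep [-0.5, -0.25]
z = -0.375 gives f = 0.546875, positive; keep [-0.375, -0.25]
z = -0.3125 gives f = 0.2305, positive; keep [-0.3125, -0.25]

0.2305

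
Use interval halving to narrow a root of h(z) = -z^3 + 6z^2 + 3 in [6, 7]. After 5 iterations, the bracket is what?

h(6.5) = -18.125 < 0, so the root lies in [6, 6.5]
h(6.25) = -6.765625 < 0, so the root lies in [6, 6.25]
h(6.125) = -1.689453 < 0, so the root lies in [6, 6.125]
h(6.0625) = 0.7029 > 0, so the root lies in [6.0625, 6.125]
h(6.09375) = -0.4813 < 0, so the root lies in [6.0625, 6.09375]

[6.0625, 6.09375]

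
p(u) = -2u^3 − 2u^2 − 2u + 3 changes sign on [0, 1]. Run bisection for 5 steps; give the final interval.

[0.6875, 0.71875]

m = 0.5, p(m) = 1.25 (+); new bracket [0.5, 1]
m = 0.75, p(m) = -0.46875 (−); new bracket [0.5, 0.75]
m = 0.625, p(m) = 0.480469 (+); new bracket [0.625, 0.75]
m = 0.6875, p(m) = 0.0298 (+); new bracket [0.6875, 0.75]
m = 0.71875, p(m) = -0.2133 (−); new bracket [0.6875, 0.71875]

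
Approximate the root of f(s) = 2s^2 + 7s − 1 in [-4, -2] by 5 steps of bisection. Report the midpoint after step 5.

-3.6875

f(-3) = -4 < 0, so the root lies in [-4, -3]
f(-3.5) = -1 < 0, so the root lies in [-4, -3.5]
f(-3.75) = 0.875 > 0, so the root lies in [-3.75, -3.5]
f(-3.625) = -0.0938 < 0, so the root lies in [-3.75, -3.625]
f(-3.6875) = 0.3828 > 0, so the root lies in [-3.6875, -3.625]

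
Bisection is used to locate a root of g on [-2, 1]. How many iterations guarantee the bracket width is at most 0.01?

9

Width after n steps is 3/2^n. Need 2^n ≥ 3/0.01 = 300.
2^8 = 256 < 300 ≤ 2^9 = 512, so n = 9.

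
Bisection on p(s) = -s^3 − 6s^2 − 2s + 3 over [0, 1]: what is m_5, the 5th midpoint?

midpoint 0.5: p = 0.375 > 0 → [0.5, 1]
midpoint 0.75: p = -2.296875 < 0 → [0.5, 0.75]
midpoint 0.625: p = -0.837891 < 0 → [0.5, 0.625]
midpoint 0.5625: p = -0.2014 < 0 → [0.5, 0.5625]
midpoint 0.53125: p = 0.0942 > 0 → [0.53125, 0.5625]

0.53125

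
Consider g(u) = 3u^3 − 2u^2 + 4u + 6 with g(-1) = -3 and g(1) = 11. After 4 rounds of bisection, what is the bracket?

[-0.875, -0.75]

m = 0, g(m) = 6 (+); new bracket [-1, 0]
m = -0.5, g(m) = 3.125 (+); new bracket [-1, -0.5]
m = -0.75, g(m) = 0.609375 (+); new bracket [-1, -0.75]
m = -0.875, g(m) = -1.041 (−); new bracket [-0.875, -0.75]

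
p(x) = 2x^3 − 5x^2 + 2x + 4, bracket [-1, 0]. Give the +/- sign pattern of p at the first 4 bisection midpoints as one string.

midpoint -0.5: p = 1.5 > 0 → [-1, -0.5]
midpoint -0.75: p = -1.15625 < 0 → [-0.75, -0.5]
midpoint -0.625: p = 0.308594 > 0 → [-0.75, -0.625]
midpoint -0.6875: p = -0.3882 < 0 → [-0.6875, -0.625]

+-+-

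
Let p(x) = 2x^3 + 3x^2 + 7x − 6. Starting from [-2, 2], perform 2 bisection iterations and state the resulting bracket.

x = 0 gives p = -6, negative; keep [0, 2]
x = 1 gives p = 6, positive; keep [0, 1]

[0, 1]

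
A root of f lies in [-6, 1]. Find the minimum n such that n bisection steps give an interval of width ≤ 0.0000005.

Width after n steps is 7/2^n. Need 2^n ≥ 7/0.0000005 = 14000000.
2^23 = 8388608 < 14000000 ≤ 2^24 = 16777216, so n = 24.

24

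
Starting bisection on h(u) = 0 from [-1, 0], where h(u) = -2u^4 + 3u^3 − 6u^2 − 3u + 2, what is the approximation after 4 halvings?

u = -0.5 gives h = 1.5, positive; keep [-1, -0.5]
u = -0.75 gives h = -1.023438, negative; keep [-0.75, -0.5]
u = -0.625 gives h = 0.493652, positive; keep [-0.75, -0.625]
u = -0.6875 gives h = -0.1951, negative; keep [-0.6875, -0.625]

-0.6875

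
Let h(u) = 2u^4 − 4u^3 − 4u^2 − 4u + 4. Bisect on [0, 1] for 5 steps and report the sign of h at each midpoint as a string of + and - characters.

+---+

h(0.5) = 0.625 > 0, so the root lies in [0.5, 1]
h(0.75) = -2.304688 < 0, so the root lies in [0.5, 0.75]
h(0.625) = -0.733887 < 0, so the root lies in [0.5, 0.625]
h(0.5625) = -0.0273 < 0, so the root lies in [0.5, 0.5625]
h(0.53125) = 0.3057 > 0, so the root lies in [0.53125, 0.5625]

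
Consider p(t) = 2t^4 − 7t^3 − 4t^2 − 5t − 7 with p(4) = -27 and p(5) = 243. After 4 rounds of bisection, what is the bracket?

[4.125, 4.1875]

p(4.5) = 71.75 > 0, so the root lies in [4, 4.5]
p(4.25) = 14.648438 > 0, so the root lies in [4, 4.25]
p(4.125) = -7.950684 < 0, so the root lies in [4.125, 4.25]
p(4.1875) = 2.886 > 0, so the root lies in [4.125, 4.1875]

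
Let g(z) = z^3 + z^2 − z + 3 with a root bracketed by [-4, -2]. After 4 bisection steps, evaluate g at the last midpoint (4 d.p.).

m = -3, g(m) = -12 (−); new bracket [-3, -2]
m = -2.5, g(m) = -3.875 (−); new bracket [-2.5, -2]
m = -2.25, g(m) = -1.078125 (−); new bracket [-2.25, -2]
m = -2.125, g(m) = 0.0449 (+); new bracket [-2.25, -2.125]

0.0449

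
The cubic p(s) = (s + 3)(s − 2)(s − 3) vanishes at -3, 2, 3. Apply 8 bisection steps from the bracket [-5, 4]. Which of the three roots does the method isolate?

midpoint -0.5: p = 21.875 > 0 → [-5, -0.5]
midpoint -2.75: p = 6.828125 > 0 → [-5, -2.75]
midpoint -3.875: p = -35.341797 < 0 → [-3.875, -2.75]
midpoint -3.3125: p = -10.4797 < 0 → [-3.3125, -2.75]
midpoint -3.03125: p = -0.9483 < 0 → [-3.03125, -2.75]
midpoint -2.890625: p = 3.151 > 0 → [-3.03125, -2.890625]
midpoint -2.9609375: p = 1.1551 > 0 → [-3.03125, -2.9609375]
midpoint -2.99609375: p = 0.117 > 0 → [-3.03125, -2.99609375]

-3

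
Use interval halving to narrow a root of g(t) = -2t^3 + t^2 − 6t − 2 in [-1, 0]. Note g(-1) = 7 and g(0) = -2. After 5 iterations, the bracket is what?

t = -0.5 gives g = 1.5, positive; keep [-0.5, 0]
t = -0.25 gives g = -0.40625, negative; keep [-0.5, -0.25]
t = -0.375 gives g = 0.496094, positive; keep [-0.375, -0.25]
t = -0.3125 gives g = 0.0337, positive; keep [-0.3125, -0.25]
t = -0.28125 gives g = -0.1889, negative; keep [-0.3125, -0.28125]

[-0.3125, -0.28125]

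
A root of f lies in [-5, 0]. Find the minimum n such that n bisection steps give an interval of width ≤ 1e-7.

Width after n steps is 5/2^n. Need 2^n ≥ 5/1e-7 = 50000000.
2^25 = 33554432 < 50000000 ≤ 2^26 = 67108864, so n = 26.

26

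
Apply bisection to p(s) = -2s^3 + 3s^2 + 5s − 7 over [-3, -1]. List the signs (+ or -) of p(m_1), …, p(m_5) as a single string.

+-+++

midpoint -2: p = 11 > 0 → [-2, -1]
midpoint -1.5: p = -1 < 0 → [-2, -1.5]
midpoint -1.75: p = 4.15625 > 0 → [-1.75, -1.5]
midpoint -1.625: p = 1.3789 > 0 → [-1.625, -1.5]
midpoint -1.5625: p = 0.1411 > 0 → [-1.5625, -1.5]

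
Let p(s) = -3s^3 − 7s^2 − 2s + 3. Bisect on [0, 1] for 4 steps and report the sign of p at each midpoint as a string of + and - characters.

s = 0.5 gives p = -0.125, negative; keep [0, 0.5]
s = 0.25 gives p = 2.015625, positive; keep [0.25, 0.5]
s = 0.375 gives p = 1.107422, positive; keep [0.375, 0.5]
s = 0.4375 gives p = 0.5339, positive; keep [0.4375, 0.5]

-+++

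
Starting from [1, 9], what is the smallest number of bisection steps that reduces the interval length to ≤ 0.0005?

Width after n steps is 8/2^n. Need 2^n ≥ 8/0.0005 = 16000.
2^13 = 8192 < 16000 ≤ 2^14 = 16384, so n = 14.

14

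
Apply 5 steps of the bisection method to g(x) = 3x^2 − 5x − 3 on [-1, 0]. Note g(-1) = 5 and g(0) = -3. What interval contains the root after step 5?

[-0.46875, -0.4375]

midpoint -0.5: g = 0.25 > 0 → [-0.5, 0]
midpoint -0.25: g = -1.5625 < 0 → [-0.5, -0.25]
midpoint -0.375: g = -0.703125 < 0 → [-0.5, -0.375]
midpoint -0.4375: g = -0.2383 < 0 → [-0.5, -0.4375]
midpoint -0.46875: g = 0.0029 > 0 → [-0.46875, -0.4375]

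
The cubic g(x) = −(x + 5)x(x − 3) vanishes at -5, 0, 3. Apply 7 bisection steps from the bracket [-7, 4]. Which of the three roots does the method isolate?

-5

m = -1.5, g(m) = -23.625 (−); new bracket [-7, -1.5]
m = -4.25, g(m) = -23.109375 (−); new bracket [-7, -4.25]
m = -5.625, g(m) = 30.322266 (+); new bracket [-5.625, -4.25]
m = -4.9375, g(m) = -2.4495 (−); new bracket [-5.625, -4.9375]
m = -5.28125, g(m) = 12.3006 (+); new bracket [-5.28125, -4.9375]
m = -5.109375, g(m) = 4.5318 (+); new bracket [-5.109375, -4.9375]
m = -5.0234375, g(m) = 0.9447 (+); new bracket [-5.0234375, -4.9375]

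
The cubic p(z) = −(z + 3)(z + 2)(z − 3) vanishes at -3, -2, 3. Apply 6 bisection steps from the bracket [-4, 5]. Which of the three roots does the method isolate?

midpoint 0.5: p = 21.875 > 0 → [0.5, 5]
midpoint 2.75: p = 6.828125 > 0 → [2.75, 5]
midpoint 3.875: p = -35.341797 < 0 → [2.75, 3.875]
midpoint 3.3125: p = -10.4797 < 0 → [2.75, 3.3125]
midpoint 3.03125: p = -0.9483 < 0 → [2.75, 3.03125]
midpoint 2.890625: p = 3.151 > 0 → [2.890625, 3.03125]

3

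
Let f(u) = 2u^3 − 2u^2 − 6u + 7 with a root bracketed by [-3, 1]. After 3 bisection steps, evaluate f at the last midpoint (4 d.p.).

f(-1) = 9 > 0, so the root lies in [-3, -1]
f(-2) = -5 < 0, so the root lies in [-2, -1]
f(-1.5) = 4.75 > 0, so the root lies in [-2, -1.5]

4.7500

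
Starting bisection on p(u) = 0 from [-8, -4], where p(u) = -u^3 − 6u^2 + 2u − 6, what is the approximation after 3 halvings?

p(-6) = -18 < 0, so the root lies in [-8, -6]
p(-7) = 29 > 0, so the root lies in [-7, -6]
p(-6.5) = 2.125 > 0, so the root lies in [-6.5, -6]

-6.5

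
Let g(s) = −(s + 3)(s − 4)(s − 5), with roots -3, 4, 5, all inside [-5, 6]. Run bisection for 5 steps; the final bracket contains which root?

-3

midpoint 0.5: g = -55.125 < 0 → [-5, 0.5]
midpoint -2.25: g = -33.984375 < 0 → [-5, -2.25]
midpoint -3.625: g = 41.103516 > 0 → [-3.625, -2.25]
midpoint -2.9375: g = -3.4417 < 0 → [-3.625, -2.9375]
midpoint -3.28125: g = 16.9588 > 0 → [-3.28125, -2.9375]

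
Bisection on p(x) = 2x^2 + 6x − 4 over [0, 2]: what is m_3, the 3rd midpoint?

0.75

m = 1, p(m) = 4 (+); new bracket [0, 1]
m = 0.5, p(m) = -0.5 (−); new bracket [0.5, 1]
m = 0.75, p(m) = 1.625 (+); new bracket [0.5, 0.75]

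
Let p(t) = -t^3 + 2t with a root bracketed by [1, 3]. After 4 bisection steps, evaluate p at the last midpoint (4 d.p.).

m = 2, p(m) = -4 (−); new bracket [1, 2]
m = 1.5, p(m) = -0.375 (−); new bracket [1, 1.5]
m = 1.25, p(m) = 0.546875 (+); new bracket [1.25, 1.5]
m = 1.375, p(m) = 0.1504 (+); new bracket [1.375, 1.5]

0.1504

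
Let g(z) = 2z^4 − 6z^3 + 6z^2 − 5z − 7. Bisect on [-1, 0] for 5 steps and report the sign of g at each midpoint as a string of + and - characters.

-++--

m = -0.5, g(m) = -2.125 (−); new bracket [-1, -0.5]
m = -0.75, g(m) = 3.289062 (+); new bracket [-0.75, -0.5]
m = -0.625, g(m) = 0.23877 (+); new bracket [-0.625, -0.5]
m = -0.5625, g(m) = -1.021 (−); new bracket [-0.625, -0.5625]
m = -0.59375, g(m) = -0.4115 (−); new bracket [-0.625, -0.59375]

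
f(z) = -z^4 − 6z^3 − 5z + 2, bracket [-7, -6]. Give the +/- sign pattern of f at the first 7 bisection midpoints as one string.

midpoint -6.5: f = -102.8125 < 0 → [-6.5, -6]
midpoint -6.25: f = -27.785156 < 0 → [-6.25, -6]
midpoint -6.125: f = 3.9021 > 0 → [-6.25, -6.125]
midpoint -6.1875: f = -11.4793 < 0 → [-6.1875, -6.125]
midpoint -6.15625: f = -3.6747 < 0 → [-6.15625, -6.125]
midpoint -6.140625: f = 0.1419 > 0 → [-6.15625, -6.140625]
midpoint -6.1484375: f = -1.7593 < 0 → [-6.1484375, -6.140625]

--+--+-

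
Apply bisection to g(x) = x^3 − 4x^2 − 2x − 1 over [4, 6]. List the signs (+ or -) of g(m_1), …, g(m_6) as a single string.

midpoint 5: g = 14 > 0 → [4, 5]
midpoint 4.5: g = 0.125 > 0 → [4, 4.5]
midpoint 4.25: g = -4.984375 < 0 → [4.25, 4.5]
midpoint 4.375: g = -2.5723 < 0 → [4.375, 4.5]
midpoint 4.4375: g = -1.26 < 0 → [4.4375, 4.5]
midpoint 4.46875: g = -0.5767 < 0 → [4.46875, 4.5]

++----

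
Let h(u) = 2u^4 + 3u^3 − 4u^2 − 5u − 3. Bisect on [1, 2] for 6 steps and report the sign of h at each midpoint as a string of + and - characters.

u = 1.5 gives h = 0.75, positive; keep [1, 1.5]
u = 1.25 gives h = -4.757812, negative; keep [1.25, 1.5]
u = 1.375 gives h = -2.489746, negative; keep [1.375, 1.5]
u = 1.4375 gives h = -1.0017, negative; keep [1.4375, 1.5]
u = 1.46875 gives h = -0.1601, negative; keep [1.46875, 1.5]
u = 1.484375 gives h = 0.2862, positive; keep [1.46875, 1.484375]

+----+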